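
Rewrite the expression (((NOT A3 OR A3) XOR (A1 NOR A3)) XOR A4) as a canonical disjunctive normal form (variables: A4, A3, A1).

(NOT A4 AND NOT A3 AND A1) OR (NOT A4 AND A3 AND NOT A1) OR (NOT A4 AND A3 AND A1) OR (A4 AND NOT A3 AND NOT A1)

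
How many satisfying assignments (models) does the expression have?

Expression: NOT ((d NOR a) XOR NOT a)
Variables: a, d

Satisfying assignments: (0,0), (1,0), (1,1)
Count: 3 out of 4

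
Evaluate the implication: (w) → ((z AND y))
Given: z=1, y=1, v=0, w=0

Antecedent (w) = 0; consequent ((z AND y)) = 1.
0 → 1 = 1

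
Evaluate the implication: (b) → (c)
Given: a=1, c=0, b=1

Antecedent (b) = 1; consequent (c) = 0.
1 → 0 = 0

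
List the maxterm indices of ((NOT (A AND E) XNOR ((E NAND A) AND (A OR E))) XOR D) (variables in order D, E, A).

ΠM(0, 5, 6, 7) = (D OR E OR A) AND (NOT D OR E OR NOT A) AND (NOT D OR NOT E OR A) AND (NOT D OR NOT E OR NOT A)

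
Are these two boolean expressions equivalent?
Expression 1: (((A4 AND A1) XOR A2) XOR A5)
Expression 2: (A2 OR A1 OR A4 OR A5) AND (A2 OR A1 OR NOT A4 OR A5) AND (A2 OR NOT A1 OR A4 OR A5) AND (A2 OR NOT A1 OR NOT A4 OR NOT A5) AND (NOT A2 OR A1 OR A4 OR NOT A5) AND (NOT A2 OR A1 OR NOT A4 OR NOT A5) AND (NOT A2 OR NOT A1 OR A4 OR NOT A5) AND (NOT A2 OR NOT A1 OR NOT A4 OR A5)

Yes, they are equivalent — the two output columns agree on all 16 assignments:
A2 | A1 | A4 | A5 | Expression 1 | Expression 2
-----------------------------------------------
0 | 0 | 0 | 0 | 0 | 0
0 | 0 | 0 | 1 | 1 | 1
0 | 0 | 1 | 0 | 0 | 0
0 | 0 | 1 | 1 | 1 | 1
0 | 1 | 0 | 0 | 0 | 0
0 | 1 | 0 | 1 | 1 | 1
0 | 1 | 1 | 0 | 1 | 1
0 | 1 | 1 | 1 | 0 | 0
1 | 0 | 0 | 0 | 1 | 1
1 | 0 | 0 | 1 | 0 | 0
1 | 0 | 1 | 0 | 1 | 1
1 | 0 | 1 | 1 | 0 | 0
1 | 1 | 0 | 0 | 1 | 1
1 | 1 | 0 | 1 | 0 | 0
1 | 1 | 1 | 0 | 0 | 0
1 | 1 | 1 | 1 | 1 | 1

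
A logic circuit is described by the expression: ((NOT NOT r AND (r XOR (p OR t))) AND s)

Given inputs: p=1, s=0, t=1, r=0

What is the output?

Substituting: ((NOT NOT 0 AND (0 XOR (1 OR 1))) AND 0)
= 0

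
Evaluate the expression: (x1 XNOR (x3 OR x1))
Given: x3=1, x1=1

Substituting: (1 XNOR (1 OR 1))
= 1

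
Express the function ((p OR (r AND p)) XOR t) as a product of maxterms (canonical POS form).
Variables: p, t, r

ΠM(0, 1, 6, 7) = (p OR t OR r) AND (p OR t OR NOT r) AND (NOT p OR NOT t OR r) AND (NOT p OR NOT t OR NOT r)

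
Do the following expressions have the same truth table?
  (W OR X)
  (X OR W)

Yes, they are equivalent — the two output columns agree on all 4 assignments:
W | X | Expression 1 | Expression 2
-----------------------------------
0 | 0 | 0 | 0
0 | 1 | 1 | 1
1 | 0 | 1 | 1
1 | 1 | 1 | 1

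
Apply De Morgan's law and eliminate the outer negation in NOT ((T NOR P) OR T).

NOT (T NOR P) AND NOT T
De Morgan's: NOT(OR of terms) = AND of negations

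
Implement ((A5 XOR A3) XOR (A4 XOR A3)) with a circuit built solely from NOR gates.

((((((((A5 NOR A3) NOR (A5 NOR A3)) NOR ((A5 NOR A3) NOR (A5 NOR A3))) NOR ((((A5 NOR A5) NOR (A3 NOR A3)) NOR ((A5 NOR A5) NOR (A3 NOR A3))) NOR (((A5 NOR A5) NOR (A3 NOR A3)) NOR ((A5 NOR A5) NOR (A3 NOR A3))))) NOR ((((A4 NOR A3) NOR (A4 NOR A3)) NOR ((A4 NOR A3) NOR (A4 NOR A3))) NOR ((((A4 NOR A4) NOR (A3 NOR A3)) NOR ((A4 NOR A4) NOR (A3 NOR A3))) NOR (((A4 NOR A4) NOR (A3 NOR A3)) NOR ((A4 NOR A4) NOR (A3 NOR A3)))))) NOR (((((A5 NOR A3) NOR (A5 NOR A3)) NOR ((A5 NOR A3) NOR (A5 NOR A3))) NOR ((((A5 NOR A5) NOR (A3 NOR A3)) NOR ((A5 NOR A5) NOR (A3 NOR A3))) NOR (((A5 NOR A5) NOR (A3 NOR A3)) NOR ((A5 NOR A5) NOR (A3 NOR A3))))) NOR ((((A4 NOR A3) NOR (A4 NOR A3)) NOR ((A4 NOR A3) NOR (A4 NOR A3))) NOR ((((A4 NOR A4) NOR (A3 NOR A3)) NOR ((A4 NOR A4) NOR (A3 NOR A3))) NOR (((A4 NOR A4) NOR (A3 NOR A3)) NOR ((A4 NOR A4) NOR (A3 NOR A3))))))) NOR ((((((A5 NOR A3) NOR (A5 NOR A3)) NOR ((A5 NOR A3) NOR (A5 NOR A3))) NOR ((((A5 NOR A5) NOR (A3 NOR A3)) NOR ((A5 NOR A5) NOR (A3 NOR A3))) NOR (((A5 NOR A5) NOR (A3 NOR A3)) NOR ((A5 NOR A5) NOR (A3 NOR A3))))) NOR ((((A4 NOR A3) NOR (A4 NOR A3)) NOR ((A4 NOR A3) NOR (A4 NOR A3))) NOR ((((A4 NOR A4) NOR (A3 NOR A3)) NOR ((A4 NOR A4) NOR (A3 NOR A3))) NOR (((A4 NOR A4) NOR (A3 NOR A3)) NOR ((A4 NOR A4) NOR (A3 NOR A3)))))) NOR (((((A5 NOR A3) NOR (A5 NOR A3)) NOR ((A5 NOR A3) NOR (A5 NOR A3))) NOR ((((A5 NOR A5) NOR (A3 NOR A3)) NOR ((A5 NOR A5) NOR (A3 NOR A3))) NOR (((A5 NOR A5) NOR (A3 NOR A3)) NOR ((A5 NOR A5) NOR (A3 NOR A3))))) NOR ((((A4 NOR A3) NOR (A4 NOR A3)) NOR ((A4 NOR A3) NOR (A4 NOR A3))) NOR ((((A4 NOR A4) NOR (A3 NOR A3)) NOR ((A4 NOR A4) NOR (A3 NOR A3))) NOR (((A4 NOR A4) NOR (A3 NOR A3)) NOR ((A4 NOR A4) NOR (A3 NOR A3)))))))) NOR ((((((((A5 NOR A3) NOR (A5 NOR A3)) NOR ((A5 NOR A3) NOR (A5 NOR A3))) NOR ((((A5 NOR A5) NOR (A3 NOR A3)) NOR ((A5 NOR A5) NOR (A3 NOR A3))) NOR (((A5 NOR A5) NOR (A3 NOR A3)) NOR ((A5 NOR A5) NOR (A3 NOR A3))))) NOR ((((A5 NOR A3) NOR (A5 NOR A3)) NOR ((A5 NOR A3) NOR (A5 NOR A3))) NOR ((((A5 NOR A5) NOR (A3 NOR A3)) NOR ((A5 NOR A5) NOR (A3 NOR A3))) NOR (((A5 NOR A5) NOR (A3 NOR A3)) NOR ((A5 NOR A5) NOR (A3 NOR A3)))))) NOR (((((A4 NOR A3) NOR (A4 NOR A3)) NOR ((A4 NOR A3) NOR (A4 NOR A3))) NOR ((((A4 NOR A4) NOR (A3 NOR A3)) NOR ((A4 NOR A4) NOR (A3 NOR A3))) NOR (((A4 NOR A4) NOR (A3 NOR A3)) NOR ((A4 NOR A4) NOR (A3 NOR A3))))) NOR ((((A4 NOR A3) NOR (A4 NOR A3)) NOR ((A4 NOR A3) NOR (A4 NOR A3))) NOR ((((A4 NOR A4) NOR (A3 NOR A3)) NOR ((A4 NOR A4) NOR (A3 NOR A3))) NOR (((A4 NOR A4) NOR (A3 NOR A3)) NOR ((A4 NOR A4) NOR (A3 NOR A3))))))) NOR ((((((A5 NOR A3) NOR (A5 NOR A3)) NOR ((A5 NOR A3) NOR (A5 NOR A3))) NOR ((((A5 NOR A5) NOR (A3 NOR A3)) NOR ((A5 NOR A5) NOR (A3 NOR A3))) NOR (((A5 NOR A5) NOR (A3 NOR A3)) NOR ((A5 NOR A5) NOR (A3 NOR A3))))) NOR ((((A5 NOR A3) NOR (A5 NOR A3)) NOR ((A5 NOR A3) NOR (A5 NOR A3))) NOR ((((A5 NOR A5) NOR (A3 NOR A3)) NOR ((A5 NOR A5) NOR (A3 NOR A3))) NOR (((A5 NOR A5) NOR (A3 NOR A3)) NOR ((A5 NOR A5) NOR (A3 NOR A3)))))) NOR (((((A4 NOR A3) NOR (A4 NOR A3)) NOR ((A4 NOR A3) NOR (A4 NOR A3))) NOR ((((A4 NOR A4) NOR (A3 NOR A3)) NOR ((A4 NOR A4) NOR (A3 NOR A3))) NOR (((A4 NOR A4) NOR (A3 NOR A3)) NOR ((A4 NOR A4) NOR (A3 NOR A3))))) NOR ((((A4 NOR A3) NOR (A4 NOR A3)) NOR ((A4 NOR A3) NOR (A4 NOR A3))) NOR ((((A4 NOR A4) NOR (A3 NOR A3)) NOR ((A4 NOR A4) NOR (A3 NOR A3))) NOR (((A4 NOR A4) NOR (A3 NOR A3)) NOR ((A4 NOR A4) NOR (A3 NOR A3)))))))) NOR (((((((A5 NOR A3) NOR (A5 NOR A3)) NOR ((A5 NOR A3) NOR (A5 NOR A3))) NOR ((((A5 NOR A5) NOR (A3 NOR A3)) NOR ((A5 NOR A5) NOR (A3 NOR A3))) NOR (((A5 NOR A5) NOR (A3 NOR A3)) NOR ((A5 NOR A5) NOR (A3 NOR A3))))) NOR ((((A5 NOR A3) NOR (A5 NOR A3)) NOR ((A5 NOR A3) NOR (A5 NOR A3))) NOR ((((A5 NOR A5) NOR (A3 NOR A3)) NOR ((A5 NOR A5) NOR (A3 NOR A3))) NOR (((A5 NOR A5) NOR (A3 NOR A3)) NOR ((A5 NOR A5) NOR (A3 NOR A3)))))) NOR (((((A4 NOR A3) NOR (A4 NOR A3)) NOR ((A4 NOR A3) NOR (A4 NOR A3))) NOR ((((A4 NOR A4) NOR (A3 NOR A3)) NOR ((A4 NOR A4) NOR (A3 NOR A3))) NOR (((A4 NOR A4) NOR (A3 NOR A3)) NOR ((A4 NOR A4) NOR (A3 NOR A3))))) NOR ((((A4 NOR A3) NOR (A4 NOR A3)) NOR ((A4 NOR A3) NOR (A4 NOR A3))) NOR ((((A4 NOR A4) NOR (A3 NOR A3)) NOR ((A4 NOR A4) NOR (A3 NOR A3))) NOR (((A4 NOR A4) NOR (A3 NOR A3)) NOR ((A4 NOR A4) NOR (A3 NOR A3))))))) NOR ((((((A5 NOR A3) NOR (A5 NOR A3)) NOR ((A5 NOR A3) NOR (A5 NOR A3))) NOR ((((A5 NOR A5) NOR (A3 NOR A3)) NOR ((A5 NOR A5) NOR (A3 NOR A3))) NOR (((A5 NOR A5) NOR (A3 NOR A3)) NOR ((A5 NOR A5) NOR (A3 NOR A3))))) NOR ((((A5 NOR A3) NOR (A5 NOR A3)) NOR ((A5 NOR A3) NOR (A5 NOR A3))) NOR ((((A5 NOR A5) NOR (A3 NOR A3)) NOR ((A5 NOR A5) NOR (A3 NOR A3))) NOR (((A5 NOR A5) NOR (A3 NOR A3)) NOR ((A5 NOR A5) NOR (A3 NOR A3)))))) NOR (((((A4 NOR A3) NOR (A4 NOR A3)) NOR ((A4 NOR A3) NOR (A4 NOR A3))) NOR ((((A4 NOR A4) NOR (A3 NOR A3)) NOR ((A4 NOR A4) NOR (A3 NOR A3))) NOR (((A4 NOR A4) NOR (A3 NOR A3)) NOR ((A4 NOR A4) NOR (A3 NOR A3))))) NOR ((((A4 NOR A3) NOR (A4 NOR A3)) NOR ((A4 NOR A3) NOR (A4 NOR A3))) NOR ((((A4 NOR A4) NOR (A3 NOR A3)) NOR ((A4 NOR A4) NOR (A3 NOR A3))) NOR (((A4 NOR A4) NOR (A3 NOR A3)) NOR ((A4 NOR A4) NOR (A3 NOR A3))))))))))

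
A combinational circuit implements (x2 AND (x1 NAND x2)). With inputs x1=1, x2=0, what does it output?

Substituting: (0 AND (1 NAND 0))
= 0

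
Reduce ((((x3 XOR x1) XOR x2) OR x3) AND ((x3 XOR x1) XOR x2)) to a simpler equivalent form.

By absorption (E AND (E OR v) = E):
= ((x3 XOR x1) XOR x2)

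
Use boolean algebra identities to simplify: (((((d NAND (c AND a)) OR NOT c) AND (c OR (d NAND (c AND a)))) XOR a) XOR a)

By XOR self-cancellation ((E XOR v) XOR v = E) then distribution ((E OR v) AND (E OR NOT v) = E):
= (d NAND (c AND a))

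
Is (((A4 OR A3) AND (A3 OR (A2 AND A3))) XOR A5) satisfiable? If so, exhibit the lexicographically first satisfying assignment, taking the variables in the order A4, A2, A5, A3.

A4=0, A2=0, A5=0, A3=1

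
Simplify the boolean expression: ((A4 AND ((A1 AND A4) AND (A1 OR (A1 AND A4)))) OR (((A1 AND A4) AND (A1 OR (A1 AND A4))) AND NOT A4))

By distribution ((E AND v) OR (E AND NOT v) = E) then absorption (E AND (E OR v) = E):
= (A1 AND A4)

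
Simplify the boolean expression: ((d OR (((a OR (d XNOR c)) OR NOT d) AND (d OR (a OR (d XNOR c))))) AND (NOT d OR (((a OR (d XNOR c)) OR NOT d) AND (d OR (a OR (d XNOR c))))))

By distribution ((E OR v) AND (E OR NOT v) = E) then distribution ((E OR v) AND (E OR NOT v) = E):
= (a OR (d XNOR c))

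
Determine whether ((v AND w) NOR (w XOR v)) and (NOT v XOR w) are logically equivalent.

No. Counterexample: with w=1, v=1, Expression 1 = 0 but Expression 2 = 1.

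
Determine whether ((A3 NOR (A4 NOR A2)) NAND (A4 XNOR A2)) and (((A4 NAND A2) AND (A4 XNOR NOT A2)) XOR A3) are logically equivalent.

No. Counterexample: with A2=0, A4=0, A3=0, Expression 1 = 1 but Expression 2 = 0.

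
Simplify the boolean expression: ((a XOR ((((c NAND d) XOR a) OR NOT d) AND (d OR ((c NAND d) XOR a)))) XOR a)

By XOR self-cancellation ((E XOR v) XOR v = E) then distribution ((E OR v) AND (E OR NOT v) = E):
= ((c NAND d) XOR a)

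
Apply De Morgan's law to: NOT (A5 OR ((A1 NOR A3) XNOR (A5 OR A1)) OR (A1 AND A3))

NOT A5 AND NOT ((A1 NOR A3) XNOR (A5 OR A1)) AND NOT (A1 AND A3)
De Morgan's: NOT(OR of terms) = AND of negations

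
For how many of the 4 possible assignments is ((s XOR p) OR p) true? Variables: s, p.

Satisfying assignments: (0,1), (1,0), (1,1)
Count: 3 out of 4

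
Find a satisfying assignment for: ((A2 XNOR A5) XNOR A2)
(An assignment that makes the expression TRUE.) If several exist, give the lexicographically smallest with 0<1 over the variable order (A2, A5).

A2=0, A5=1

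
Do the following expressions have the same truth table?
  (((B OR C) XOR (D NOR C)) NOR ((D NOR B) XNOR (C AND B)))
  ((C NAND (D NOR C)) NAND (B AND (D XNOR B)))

No. Counterexample: with B=0, D=0, C=0, Expression 1 = 0 but Expression 2 = 1.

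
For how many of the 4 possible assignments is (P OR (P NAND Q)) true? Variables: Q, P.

Satisfying assignments: (0,0), (0,1), (1,0), (1,1)
Count: 4 out of 4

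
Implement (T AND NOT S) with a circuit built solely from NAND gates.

((T NAND (S NAND S)) NAND (T NAND (S NAND S)))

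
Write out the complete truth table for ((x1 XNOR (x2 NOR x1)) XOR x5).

x5 | x2 | x1 | Output
---------------------
0 | 0 | 0 | 0
0 | 0 | 1 | 0
0 | 1 | 0 | 1
0 | 1 | 1 | 0
1 | 0 | 0 | 1
1 | 0 | 1 | 1
1 | 1 | 0 | 0
1 | 1 | 1 | 1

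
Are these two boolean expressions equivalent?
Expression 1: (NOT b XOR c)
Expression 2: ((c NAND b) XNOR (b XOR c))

No. Counterexample: with c=0, b=0, Expression 1 = 1 but Expression 2 = 0.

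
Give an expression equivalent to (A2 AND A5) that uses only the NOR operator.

((A2 NOR A2) NOR (A5 NOR A5))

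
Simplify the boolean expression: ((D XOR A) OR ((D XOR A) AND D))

By absorption (E OR (E AND v) = E):
= (D XOR A)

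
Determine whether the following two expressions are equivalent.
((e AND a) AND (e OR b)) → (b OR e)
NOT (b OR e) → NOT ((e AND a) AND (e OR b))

Yes, Contrapositive is always equivalent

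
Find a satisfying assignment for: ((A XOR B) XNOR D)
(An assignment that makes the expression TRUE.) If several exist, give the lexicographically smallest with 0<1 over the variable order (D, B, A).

D=0, B=0, A=0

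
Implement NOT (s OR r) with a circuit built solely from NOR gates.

(((s NOR r) NOR (s NOR r)) NOR ((s NOR r) NOR (s NOR r)))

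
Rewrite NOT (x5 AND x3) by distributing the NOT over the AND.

NOT x5 OR NOT x3
De Morgan's: NOT(AND of terms) = OR of negations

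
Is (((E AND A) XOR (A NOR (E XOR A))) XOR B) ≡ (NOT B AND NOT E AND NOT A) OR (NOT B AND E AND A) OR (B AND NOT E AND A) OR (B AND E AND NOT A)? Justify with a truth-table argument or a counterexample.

Yes, they are equivalent — the two output columns agree on all 8 assignments:
B | E | A | Expression 1 | Expression 2
---------------------------------------
0 | 0 | 0 | 1 | 1
0 | 0 | 1 | 0 | 0
0 | 1 | 0 | 0 | 0
0 | 1 | 1 | 1 | 1
1 | 0 | 0 | 0 | 0
1 | 0 | 1 | 1 | 1
1 | 1 | 0 | 1 | 1
1 | 1 | 1 | 0 | 0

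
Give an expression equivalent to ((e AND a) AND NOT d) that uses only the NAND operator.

((((e NAND a) NAND (e NAND a)) NAND (d NAND d)) NAND (((e NAND a) NAND (e NAND a)) NAND (d NAND d)))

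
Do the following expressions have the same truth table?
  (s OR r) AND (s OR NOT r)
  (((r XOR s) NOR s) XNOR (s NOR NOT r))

Yes, they are equivalent — the two output columns agree on all 4 assignments:
s | r | Expression 1 | Expression 2
-----------------------------------
0 | 0 | 0 | 0
0 | 1 | 0 | 0
1 | 0 | 1 | 1
1 | 1 | 1 | 1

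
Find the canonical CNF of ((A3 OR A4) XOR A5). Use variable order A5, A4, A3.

(A5 OR A4 OR A3) AND (NOT A5 OR A4 OR NOT A3) AND (NOT A5 OR NOT A4 OR A3) AND (NOT A5 OR NOT A4 OR NOT A3)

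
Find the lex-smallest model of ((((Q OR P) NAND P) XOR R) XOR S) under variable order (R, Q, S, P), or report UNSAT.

R=0, Q=0, S=0, P=0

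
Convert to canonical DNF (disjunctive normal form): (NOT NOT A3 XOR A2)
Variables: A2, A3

(NOT A2 AND A3) OR (A2 AND NOT A3)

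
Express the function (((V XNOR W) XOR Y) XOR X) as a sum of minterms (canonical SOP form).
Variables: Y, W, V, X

Σm(0, 3, 5, 6, 9, 10, 12, 15) = (NOT Y AND NOT W AND NOT V AND NOT X) OR (NOT Y AND NOT W AND V AND X) OR (NOT Y AND W AND NOT V AND X) OR (NOT Y AND W AND V AND NOT X) OR (Y AND NOT W AND NOT V AND X) OR (Y AND NOT W AND V AND NOT X) OR (Y AND W AND NOT V AND NOT X) OR (Y AND W AND V AND X)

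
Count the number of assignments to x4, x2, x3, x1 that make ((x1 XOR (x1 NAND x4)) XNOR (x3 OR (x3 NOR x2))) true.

Satisfying assignments: (0,0,0,0), (0,0,1,0), (0,1,0,1), (0,1,1,0), (1,0,0,0), (1,0,0,1), (1,0,1,0), (1,0,1,1), (1,1,1,0), (1,1,1,1)
Count: 10 out of 16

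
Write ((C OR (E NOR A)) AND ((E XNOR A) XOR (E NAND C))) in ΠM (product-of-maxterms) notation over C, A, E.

ΠM(0, 1, 2, 3, 4, 5) = (C OR A OR E) AND (C OR A OR NOT E) AND (C OR NOT A OR E) AND (C OR NOT A OR NOT E) AND (NOT C OR A OR E) AND (NOT C OR A OR NOT E)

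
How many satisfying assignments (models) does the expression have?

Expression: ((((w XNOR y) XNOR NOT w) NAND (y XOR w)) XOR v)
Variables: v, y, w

Satisfying assignments: (0,0,0), (0,1,0), (0,1,1), (1,0,1)
Count: 4 out of 8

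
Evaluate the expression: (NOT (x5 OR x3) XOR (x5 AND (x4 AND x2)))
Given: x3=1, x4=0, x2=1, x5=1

Substituting: (NOT (1 OR 1) XOR (1 AND (0 AND 1)))
= 0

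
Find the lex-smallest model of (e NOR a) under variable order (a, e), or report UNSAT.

a=0, e=0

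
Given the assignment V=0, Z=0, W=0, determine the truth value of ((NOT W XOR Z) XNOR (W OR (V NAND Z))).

Substituting: ((NOT 0 XOR 0) XNOR (0 OR (0 NAND 0)))
= 1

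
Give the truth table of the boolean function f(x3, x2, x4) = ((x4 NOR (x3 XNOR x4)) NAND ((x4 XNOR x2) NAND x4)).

x3 | x2 | x4 | Output
---------------------
0 | 0 | 0 | 1
0 | 0 | 1 | 1
0 | 1 | 0 | 1
0 | 1 | 1 | 1
1 | 0 | 0 | 0
1 | 0 | 1 | 1
1 | 1 | 0 | 0
1 | 1 | 1 | 1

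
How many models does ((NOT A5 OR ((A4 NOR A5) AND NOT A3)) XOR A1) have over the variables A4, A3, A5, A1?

Satisfying assignments: (0,0,0,0), (0,0,1,1), (0,1,0,0), (0,1,1,1), (1,0,0,0), (1,0,1,1), (1,1,0,0), (1,1,1,1)
Count: 8 out of 16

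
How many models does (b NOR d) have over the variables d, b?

Satisfying assignments: (0,0)
Count: 1 out of 4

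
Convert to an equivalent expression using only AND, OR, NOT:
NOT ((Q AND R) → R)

(Q AND R) AND NOT R
(Negated implication: NOT(A → B) = A AND NOT B)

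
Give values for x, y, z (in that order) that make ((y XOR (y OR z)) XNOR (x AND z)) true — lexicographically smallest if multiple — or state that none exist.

x=0, y=0, z=0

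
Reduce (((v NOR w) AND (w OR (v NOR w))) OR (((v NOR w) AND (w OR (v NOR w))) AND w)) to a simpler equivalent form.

By absorption (E OR (E AND v) = E) then absorption (E AND (E OR v) = E):
= (v NOR w)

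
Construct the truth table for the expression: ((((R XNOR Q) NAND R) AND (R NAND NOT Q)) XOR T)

T | R | Q | Output
------------------
0 | 0 | 0 | 1
0 | 0 | 1 | 1
0 | 1 | 0 | 0
0 | 1 | 1 | 0
1 | 0 | 0 | 0
1 | 0 | 1 | 0
1 | 1 | 0 | 1
1 | 1 | 1 | 1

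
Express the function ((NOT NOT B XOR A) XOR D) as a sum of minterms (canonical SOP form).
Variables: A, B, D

Σm(1, 2, 4, 7) = (NOT A AND NOT B AND D) OR (NOT A AND B AND NOT D) OR (A AND NOT B AND NOT D) OR (A AND B AND D)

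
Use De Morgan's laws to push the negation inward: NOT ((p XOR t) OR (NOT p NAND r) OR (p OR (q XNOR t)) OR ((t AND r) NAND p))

NOT (p XOR t) AND NOT (NOT p NAND r) AND NOT (p OR (q XNOR t)) AND NOT ((t AND r) NAND p)
De Morgan's: NOT(OR of terms) = AND of negations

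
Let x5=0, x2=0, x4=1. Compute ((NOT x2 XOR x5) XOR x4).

Substituting: ((NOT 0 XOR 0) XOR 1)
= 0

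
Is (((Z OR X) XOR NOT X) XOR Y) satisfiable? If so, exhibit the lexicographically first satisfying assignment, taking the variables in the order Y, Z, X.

Y=0, Z=0, X=0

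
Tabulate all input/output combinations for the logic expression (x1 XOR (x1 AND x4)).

x1 | x4 | Output
----------------
0 | 0 | 0
0 | 1 | 0
1 | 0 | 1
1 | 1 | 0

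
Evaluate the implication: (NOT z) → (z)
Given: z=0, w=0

Antecedent (NOT z) = 1; consequent (z) = 0.
1 → 0 = 0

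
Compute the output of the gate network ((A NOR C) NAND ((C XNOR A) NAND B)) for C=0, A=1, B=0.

Substituting: ((1 NOR 0) NAND ((0 XNOR 1) NAND 0))
= 1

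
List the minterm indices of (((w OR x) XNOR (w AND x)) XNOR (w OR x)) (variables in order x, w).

Σm(3) = (x AND w)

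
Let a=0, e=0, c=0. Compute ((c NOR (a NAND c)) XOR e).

Substituting: ((0 NOR (0 NAND 0)) XOR 0)
= 0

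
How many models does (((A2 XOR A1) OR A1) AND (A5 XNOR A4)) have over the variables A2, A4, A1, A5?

Satisfying assignments: (0,0,1,0), (0,1,1,1), (1,0,0,0), (1,0,1,0), (1,1,0,1), (1,1,1,1)
Count: 6 out of 16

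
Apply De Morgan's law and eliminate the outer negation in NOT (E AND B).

NOT E OR NOT B
De Morgan's: NOT(AND of terms) = OR of negations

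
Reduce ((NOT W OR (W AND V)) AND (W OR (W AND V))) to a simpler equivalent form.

By distribution ((E OR v) AND (E OR NOT v) = E):
= (W AND V)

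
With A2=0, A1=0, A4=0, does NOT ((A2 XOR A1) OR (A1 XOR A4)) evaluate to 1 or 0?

Substituting: NOT ((0 XOR 0) OR (0 XOR 0))
= 1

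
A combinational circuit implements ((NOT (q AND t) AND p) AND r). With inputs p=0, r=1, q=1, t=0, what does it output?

Substituting: ((NOT (1 AND 0) AND 0) AND 1)
= 0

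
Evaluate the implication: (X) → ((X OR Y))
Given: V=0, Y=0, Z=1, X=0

Antecedent (X) = 0; consequent ((X OR Y)) = 0.
0 → 0 = 1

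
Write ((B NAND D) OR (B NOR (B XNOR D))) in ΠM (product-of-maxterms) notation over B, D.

ΠM(3) = (NOT B OR NOT D)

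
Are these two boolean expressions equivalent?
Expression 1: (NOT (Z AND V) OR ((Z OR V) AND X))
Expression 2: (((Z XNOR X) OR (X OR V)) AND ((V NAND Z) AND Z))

No. Counterexample: with Z=0, X=0, V=0, Expression 1 = 1 but Expression 2 = 0.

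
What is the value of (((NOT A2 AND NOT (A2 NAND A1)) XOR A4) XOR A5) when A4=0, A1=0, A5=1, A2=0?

Substituting: (((NOT 0 AND NOT (0 NAND 0)) XOR 0) XOR 1)
= 1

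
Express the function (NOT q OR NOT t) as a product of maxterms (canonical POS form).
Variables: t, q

ΠM(3) = (NOT t OR NOT q)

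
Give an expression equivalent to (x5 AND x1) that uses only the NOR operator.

((x5 NOR x5) NOR (x1 NOR x1))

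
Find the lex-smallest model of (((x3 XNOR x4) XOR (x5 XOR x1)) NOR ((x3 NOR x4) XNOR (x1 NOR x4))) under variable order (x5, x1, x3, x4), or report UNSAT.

x5=0, x1=0, x3=1, x4=0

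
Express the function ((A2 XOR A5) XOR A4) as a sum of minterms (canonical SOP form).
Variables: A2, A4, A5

Σm(1, 2, 4, 7) = (NOT A2 AND NOT A4 AND A5) OR (NOT A2 AND A4 AND NOT A5) OR (A2 AND NOT A4 AND NOT A5) OR (A2 AND A4 AND A5)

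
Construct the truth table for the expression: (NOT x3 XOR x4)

x4 | x3 | Output
----------------
0 | 0 | 1
0 | 1 | 0
1 | 0 | 0
1 | 1 | 1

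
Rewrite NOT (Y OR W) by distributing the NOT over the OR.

NOT Y AND NOT W
De Morgan's: NOT(OR of terms) = AND of negations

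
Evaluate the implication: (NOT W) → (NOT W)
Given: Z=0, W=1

Antecedent (NOT W) = 0; consequent (NOT W) = 0.
0 → 0 = 1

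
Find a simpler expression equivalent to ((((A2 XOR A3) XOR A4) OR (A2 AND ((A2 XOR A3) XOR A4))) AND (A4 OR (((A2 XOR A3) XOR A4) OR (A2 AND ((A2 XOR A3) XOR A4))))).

By absorption (E AND (E OR v) = E) then absorption (E OR (E AND v) = E):
= ((A2 XOR A3) XOR A4)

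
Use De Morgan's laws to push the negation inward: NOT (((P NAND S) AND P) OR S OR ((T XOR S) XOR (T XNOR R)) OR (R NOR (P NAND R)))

NOT ((P NAND S) AND P) AND NOT S AND NOT ((T XOR S) XOR (T XNOR R)) AND NOT (R NOR (P NAND R))
De Morgan's: NOT(OR of terms) = AND of negations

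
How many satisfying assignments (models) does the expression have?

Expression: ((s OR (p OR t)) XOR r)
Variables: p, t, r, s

Satisfying assignments: (0,0,0,1), (0,0,1,0), (0,1,0,0), (0,1,0,1), (1,0,0,0), (1,0,0,1), (1,1,0,0), (1,1,0,1)
Count: 8 out of 16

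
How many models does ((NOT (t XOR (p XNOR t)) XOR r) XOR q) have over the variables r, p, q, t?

Satisfying assignments: (0,0,1,0), (0,0,1,1), (0,1,0,0), (0,1,0,1), (1,0,0,0), (1,0,0,1), (1,1,1,0), (1,1,1,1)
Count: 8 out of 16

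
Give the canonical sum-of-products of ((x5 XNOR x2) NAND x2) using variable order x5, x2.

Σm(0, 1, 2) = (NOT x5 AND NOT x2) OR (NOT x5 AND x2) OR (x5 AND NOT x2)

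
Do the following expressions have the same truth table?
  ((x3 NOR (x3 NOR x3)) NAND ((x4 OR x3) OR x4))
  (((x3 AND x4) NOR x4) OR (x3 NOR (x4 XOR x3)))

No. Counterexample: with x4=1, x3=0, Expression 1 = 1 but Expression 2 = 0.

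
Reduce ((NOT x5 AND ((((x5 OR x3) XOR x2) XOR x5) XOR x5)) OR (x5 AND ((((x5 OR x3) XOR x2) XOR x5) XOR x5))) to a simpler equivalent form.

By distribution ((E AND v) OR (E AND NOT v) = E) then XOR self-cancellation ((E XOR v) XOR v = E):
= ((x5 OR x3) XOR x2)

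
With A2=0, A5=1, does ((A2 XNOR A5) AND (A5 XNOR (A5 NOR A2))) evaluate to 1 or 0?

Substituting: ((0 XNOR 1) AND (1 XNOR (1 NOR 0)))
= 0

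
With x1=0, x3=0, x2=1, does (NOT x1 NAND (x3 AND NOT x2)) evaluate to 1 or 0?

Substituting: (NOT 0 NAND (0 AND NOT 1))
= 1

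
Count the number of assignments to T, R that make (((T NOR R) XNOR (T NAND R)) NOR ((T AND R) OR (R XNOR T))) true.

Satisfying assignments: (0,1), (1,0)
Count: 2 out of 4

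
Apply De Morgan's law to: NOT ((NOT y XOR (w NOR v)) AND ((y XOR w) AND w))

NOT (NOT y XOR (w NOR v)) OR NOT ((y XOR w) AND w)
De Morgan's: NOT(AND of terms) = OR of negations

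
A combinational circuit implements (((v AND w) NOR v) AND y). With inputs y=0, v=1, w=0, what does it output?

Substituting: (((1 AND 0) NOR 1) AND 0)
= 0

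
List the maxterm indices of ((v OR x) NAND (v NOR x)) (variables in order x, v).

ΠM() = TRUE (no maxterms)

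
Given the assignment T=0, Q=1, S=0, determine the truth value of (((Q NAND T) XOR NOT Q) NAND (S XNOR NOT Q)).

Substituting: (((1 NAND 0) XOR NOT 1) NAND (0 XNOR NOT 1))
= 0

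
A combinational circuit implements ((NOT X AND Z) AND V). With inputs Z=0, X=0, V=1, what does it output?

Substituting: ((NOT 0 AND 0) AND 1)
= 0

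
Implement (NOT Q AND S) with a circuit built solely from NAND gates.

(((Q NAND Q) NAND S) NAND ((Q NAND Q) NAND S))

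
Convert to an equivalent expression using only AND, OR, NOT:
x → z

NOT x OR z
(Implication elimination: A → B = NOT A OR B)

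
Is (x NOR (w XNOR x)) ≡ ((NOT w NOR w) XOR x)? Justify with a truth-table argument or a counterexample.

No. Counterexample: with w=0, x=1, Expression 1 = 0 but Expression 2 = 1.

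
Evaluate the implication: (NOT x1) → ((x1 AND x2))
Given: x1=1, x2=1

Antecedent (NOT x1) = 0; consequent ((x1 AND x2)) = 1.
0 → 1 = 1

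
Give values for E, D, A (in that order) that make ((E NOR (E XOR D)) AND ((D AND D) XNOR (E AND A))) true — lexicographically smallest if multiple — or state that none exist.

E=0, D=0, A=0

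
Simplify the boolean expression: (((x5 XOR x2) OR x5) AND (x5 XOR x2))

By absorption (E AND (E OR v) = E):
= (x5 XOR x2)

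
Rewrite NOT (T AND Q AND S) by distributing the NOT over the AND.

NOT T OR NOT Q OR NOT S
De Morgan's: NOT(AND of terms) = OR of negations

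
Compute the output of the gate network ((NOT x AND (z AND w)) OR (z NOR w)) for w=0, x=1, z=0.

Substituting: ((NOT 1 AND (0 AND 0)) OR (0 NOR 0))
= 1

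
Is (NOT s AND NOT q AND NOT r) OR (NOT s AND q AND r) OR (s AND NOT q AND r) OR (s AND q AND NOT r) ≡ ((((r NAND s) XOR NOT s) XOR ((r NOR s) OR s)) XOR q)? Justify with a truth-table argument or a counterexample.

Yes, they are equivalent — the two output columns agree on all 8 assignments:
s | q | r | Expression 1 | Expression 2
---------------------------------------
0 | 0 | 0 | 1 | 1
0 | 0 | 1 | 0 | 0
0 | 1 | 0 | 0 | 0
0 | 1 | 1 | 1 | 1
1 | 0 | 0 | 0 | 0
1 | 0 | 1 | 1 | 1
1 | 1 | 0 | 1 | 1
1 | 1 | 1 | 0 | 0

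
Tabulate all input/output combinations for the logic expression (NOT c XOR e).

e | c | Output
--------------
0 | 0 | 1
0 | 1 | 0
1 | 0 | 0
1 | 1 | 1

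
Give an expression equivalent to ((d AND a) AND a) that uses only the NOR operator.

((((d NOR d) NOR (a NOR a)) NOR ((d NOR d) NOR (a NOR a))) NOR (a NOR a))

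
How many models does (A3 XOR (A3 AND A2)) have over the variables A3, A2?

Satisfying assignments: (1,0)
Count: 1 out of 4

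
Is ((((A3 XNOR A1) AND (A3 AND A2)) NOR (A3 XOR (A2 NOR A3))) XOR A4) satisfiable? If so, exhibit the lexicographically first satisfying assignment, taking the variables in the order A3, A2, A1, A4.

A3=0, A2=0, A1=0, A4=1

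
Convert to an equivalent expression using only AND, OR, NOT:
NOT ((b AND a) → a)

(b AND a) AND NOT a
(Negated implication: NOT(A → B) = A AND NOT B)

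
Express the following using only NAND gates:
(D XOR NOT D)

((D NAND (D NAND (D NAND D))) NAND ((D NAND D) NAND (D NAND (D NAND D))))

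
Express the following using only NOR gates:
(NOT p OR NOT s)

(((p NOR p) NOR (s NOR s)) NOR ((p NOR p) NOR (s NOR s)))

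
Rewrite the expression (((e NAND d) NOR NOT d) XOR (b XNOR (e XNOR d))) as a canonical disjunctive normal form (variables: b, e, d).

(NOT b AND NOT e AND d) OR (NOT b AND e AND NOT d) OR (NOT b AND e AND d) OR (b AND NOT e AND NOT d)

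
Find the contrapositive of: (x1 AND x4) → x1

Contrapositive: NOT x1 → NOT (x1 AND x4)
Note: A statement and its contrapositive are logically equivalent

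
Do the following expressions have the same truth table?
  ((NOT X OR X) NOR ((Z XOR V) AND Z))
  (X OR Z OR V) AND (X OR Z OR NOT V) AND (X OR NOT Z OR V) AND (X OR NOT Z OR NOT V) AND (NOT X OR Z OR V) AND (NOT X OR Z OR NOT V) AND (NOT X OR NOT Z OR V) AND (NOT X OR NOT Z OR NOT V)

Yes, they are equivalent — the two output columns agree on all 8 assignments:
X | Z | V | Expression 1 | Expression 2
---------------------------------------
0 | 0 | 0 | 0 | 0
0 | 0 | 1 | 0 | 0
0 | 1 | 0 | 0 | 0
0 | 1 | 1 | 0 | 0
1 | 0 | 0 | 0 | 0
1 | 0 | 1 | 0 | 0
1 | 1 | 0 | 0 | 0
1 | 1 | 1 | 0 | 0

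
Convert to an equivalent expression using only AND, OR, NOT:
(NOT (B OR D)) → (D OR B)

(B OR D) OR (D OR B)
(Implication elimination: A → B = NOT A OR B)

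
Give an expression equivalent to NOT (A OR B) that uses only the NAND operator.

(((A NAND A) NAND (B NAND B)) NAND ((A NAND A) NAND (B NAND B)))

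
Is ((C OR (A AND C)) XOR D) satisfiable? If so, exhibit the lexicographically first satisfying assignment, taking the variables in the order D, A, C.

D=0, A=0, C=1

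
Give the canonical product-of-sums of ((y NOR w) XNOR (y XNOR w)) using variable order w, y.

ΠM(3) = (NOT w OR NOT y)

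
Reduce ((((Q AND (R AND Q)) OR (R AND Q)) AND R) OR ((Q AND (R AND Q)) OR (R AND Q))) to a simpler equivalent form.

By absorption (E OR (E AND v) = E) then absorption (E OR (E AND v) = E):
= (R AND Q)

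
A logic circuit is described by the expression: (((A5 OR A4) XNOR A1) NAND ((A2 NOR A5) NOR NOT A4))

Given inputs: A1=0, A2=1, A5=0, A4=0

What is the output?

Substituting: (((0 OR 0) XNOR 0) NAND ((1 NOR 0) NOR NOT 0))
= 1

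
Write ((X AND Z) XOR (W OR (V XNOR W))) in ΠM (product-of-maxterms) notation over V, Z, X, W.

ΠM(6, 7, 8, 10, 12, 15) = (V OR NOT Z OR NOT X OR W) AND (V OR NOT Z OR NOT X OR NOT W) AND (NOT V OR Z OR X OR W) AND (NOT V OR Z OR NOT X OR W) AND (NOT V OR NOT Z OR X OR W) AND (NOT V OR NOT Z OR NOT X OR NOT W)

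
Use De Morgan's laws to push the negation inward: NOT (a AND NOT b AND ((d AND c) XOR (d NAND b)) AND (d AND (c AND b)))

NOT a OR b OR NOT ((d AND c) XOR (d NAND b)) OR NOT (d AND (c AND b))
De Morgan's: NOT(AND of terms) = OR of negations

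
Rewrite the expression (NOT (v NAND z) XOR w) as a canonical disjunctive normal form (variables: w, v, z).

(NOT w AND v AND z) OR (w AND NOT v AND NOT z) OR (w AND NOT v AND z) OR (w AND v AND NOT z)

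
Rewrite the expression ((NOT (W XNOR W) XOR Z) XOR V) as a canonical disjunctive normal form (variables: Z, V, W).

(NOT Z AND V AND NOT W) OR (NOT Z AND V AND W) OR (Z AND NOT V AND NOT W) OR (Z AND NOT V AND W)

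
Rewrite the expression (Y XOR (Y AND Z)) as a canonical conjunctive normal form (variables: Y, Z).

(Y OR Z) AND (Y OR NOT Z) AND (NOT Y OR NOT Z)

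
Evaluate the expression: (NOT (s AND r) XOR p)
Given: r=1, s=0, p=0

Substituting: (NOT (0 AND 1) XOR 0)
= 1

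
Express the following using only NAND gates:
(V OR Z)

((V NAND V) NAND (Z NAND Z))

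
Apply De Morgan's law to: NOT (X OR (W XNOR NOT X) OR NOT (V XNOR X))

NOT X AND NOT (W XNOR NOT X) AND (V XNOR X)
De Morgan's: NOT(OR of terms) = AND of negations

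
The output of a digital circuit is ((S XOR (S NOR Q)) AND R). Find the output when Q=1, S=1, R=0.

Substituting: ((1 XOR (1 NOR 1)) AND 0)
= 0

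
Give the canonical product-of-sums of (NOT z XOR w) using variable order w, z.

ΠM(1, 2) = (w OR NOT z) AND (NOT w OR z)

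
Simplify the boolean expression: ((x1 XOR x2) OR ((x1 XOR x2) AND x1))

By absorption (E OR (E AND v) = E):
= (x1 XOR x2)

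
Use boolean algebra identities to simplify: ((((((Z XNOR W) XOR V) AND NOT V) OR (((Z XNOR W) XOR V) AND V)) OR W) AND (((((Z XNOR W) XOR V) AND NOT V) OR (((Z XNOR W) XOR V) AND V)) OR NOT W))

By distribution ((E OR v) AND (E OR NOT v) = E) then distribution ((E AND v) OR (E AND NOT v) = E):
= ((Z XNOR W) XOR V)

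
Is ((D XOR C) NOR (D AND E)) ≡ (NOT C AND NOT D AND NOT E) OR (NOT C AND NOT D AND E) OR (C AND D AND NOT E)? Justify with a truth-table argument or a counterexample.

Yes, they are equivalent — the two output columns agree on all 8 assignments:
C | D | E | Expression 1 | Expression 2
---------------------------------------
0 | 0 | 0 | 1 | 1
0 | 0 | 1 | 1 | 1
0 | 1 | 0 | 0 | 0
0 | 1 | 1 | 0 | 0
1 | 0 | 0 | 0 | 0
1 | 0 | 1 | 0 | 0
1 | 1 | 0 | 1 | 1
1 | 1 | 1 | 0 | 0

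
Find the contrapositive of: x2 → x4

Contrapositive: NOT x4 → NOT x2
Note: A statement and its contrapositive are logically equivalent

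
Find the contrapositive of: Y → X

Contrapositive: NOT X → NOT Y
Note: A statement and its contrapositive are logically equivalent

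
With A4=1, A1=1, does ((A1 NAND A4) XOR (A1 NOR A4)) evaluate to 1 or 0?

Substituting: ((1 NAND 1) XOR (1 NOR 1))
= 0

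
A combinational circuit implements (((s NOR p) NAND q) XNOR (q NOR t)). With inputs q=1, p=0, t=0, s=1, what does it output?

Substituting: (((1 NOR 0) NAND 1) XNOR (1 NOR 0))
= 0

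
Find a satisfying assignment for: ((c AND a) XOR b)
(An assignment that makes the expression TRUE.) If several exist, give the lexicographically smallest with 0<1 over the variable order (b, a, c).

b=0, a=1, c=1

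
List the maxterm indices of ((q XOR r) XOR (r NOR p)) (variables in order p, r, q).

ΠM(1, 3, 4, 7) = (p OR r OR NOT q) AND (p OR NOT r OR NOT q) AND (NOT p OR r OR q) AND (NOT p OR NOT r OR NOT q)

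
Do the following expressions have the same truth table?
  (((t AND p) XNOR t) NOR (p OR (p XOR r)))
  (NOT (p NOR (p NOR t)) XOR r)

No. Counterexample: with p=0, r=0, t=0, Expression 1 = 0 but Expression 2 = 1.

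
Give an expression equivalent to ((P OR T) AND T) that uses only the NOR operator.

((((P NOR T) NOR (P NOR T)) NOR ((P NOR T) NOR (P NOR T))) NOR (T NOR T))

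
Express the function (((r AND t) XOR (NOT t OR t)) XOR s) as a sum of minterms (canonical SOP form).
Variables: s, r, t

Σm(0, 1, 2, 7) = (NOT s AND NOT r AND NOT t) OR (NOT s AND NOT r AND t) OR (NOT s AND r AND NOT t) OR (s AND r AND t)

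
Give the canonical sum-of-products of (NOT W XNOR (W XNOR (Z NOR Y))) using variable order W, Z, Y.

Σm(1, 2, 3, 5, 6, 7) = (NOT W AND NOT Z AND Y) OR (NOT W AND Z AND NOT Y) OR (NOT W AND Z AND Y) OR (W AND NOT Z AND Y) OR (W AND Z AND NOT Y) OR (W AND Z AND Y)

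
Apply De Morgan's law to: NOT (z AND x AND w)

NOT z OR NOT x OR NOT w
De Morgan's: NOT(AND of terms) = OR of negations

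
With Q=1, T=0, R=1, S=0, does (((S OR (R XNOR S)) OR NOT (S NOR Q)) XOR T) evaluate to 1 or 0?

Substituting: (((0 OR (1 XNOR 0)) OR NOT (0 NOR 1)) XOR 0)
= 1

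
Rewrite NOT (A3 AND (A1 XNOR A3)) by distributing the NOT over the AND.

NOT A3 OR NOT (A1 XNOR A3)
De Morgan's: NOT(AND of terms) = OR of negations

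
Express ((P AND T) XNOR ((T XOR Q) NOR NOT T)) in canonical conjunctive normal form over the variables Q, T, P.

(Q OR NOT T OR NOT P) AND (NOT Q OR NOT T OR P)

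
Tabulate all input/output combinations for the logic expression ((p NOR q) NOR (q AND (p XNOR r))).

p | q | r | Output
------------------
0 | 0 | 0 | 0
0 | 0 | 1 | 0
0 | 1 | 0 | 0
0 | 1 | 1 | 1
1 | 0 | 0 | 1
1 | 0 | 1 | 1
1 | 1 | 0 | 1
1 | 1 | 1 | 0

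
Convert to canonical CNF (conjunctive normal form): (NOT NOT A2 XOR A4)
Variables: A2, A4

(A2 OR A4) AND (NOT A2 OR NOT A4)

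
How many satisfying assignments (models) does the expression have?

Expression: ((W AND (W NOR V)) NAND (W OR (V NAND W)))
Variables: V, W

Satisfying assignments: (0,0), (0,1), (1,0), (1,1)
Count: 4 out of 4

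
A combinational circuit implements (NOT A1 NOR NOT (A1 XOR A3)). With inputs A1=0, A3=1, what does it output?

Substituting: (NOT 0 NOR NOT (0 XOR 1))
= 0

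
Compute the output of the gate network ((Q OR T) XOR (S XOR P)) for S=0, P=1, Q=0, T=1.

Substituting: ((0 OR 1) XOR (0 XOR 1))
= 0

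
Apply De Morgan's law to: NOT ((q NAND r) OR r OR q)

NOT (q NAND r) AND NOT r AND NOT q
De Morgan's: NOT(OR of terms) = AND of negations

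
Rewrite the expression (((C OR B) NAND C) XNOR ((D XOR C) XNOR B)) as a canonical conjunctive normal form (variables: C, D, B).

(C OR D OR NOT B) AND (C OR NOT D OR B) AND (NOT C OR D OR NOT B) AND (NOT C OR NOT D OR B)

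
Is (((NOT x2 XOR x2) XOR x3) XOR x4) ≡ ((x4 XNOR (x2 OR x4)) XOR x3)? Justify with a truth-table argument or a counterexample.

No. Counterexample: with x3=0, x2=0, x4=1, Expression 1 = 0 but Expression 2 = 1.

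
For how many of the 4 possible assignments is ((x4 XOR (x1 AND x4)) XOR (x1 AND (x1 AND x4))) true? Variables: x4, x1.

Satisfying assignments: (1,0), (1,1)
Count: 2 out of 4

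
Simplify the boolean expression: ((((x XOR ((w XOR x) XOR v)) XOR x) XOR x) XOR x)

By XOR self-cancellation ((E XOR v) XOR v = E) then XOR self-cancellation ((E XOR v) XOR v = E):
= ((w XOR x) XOR v)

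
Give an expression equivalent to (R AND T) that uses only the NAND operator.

((R NAND T) NAND (R NAND T))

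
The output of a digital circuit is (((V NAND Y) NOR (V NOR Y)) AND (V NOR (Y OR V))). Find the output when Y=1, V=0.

Substituting: (((0 NAND 1) NOR (0 NOR 1)) AND (0 NOR (1 OR 0)))
= 0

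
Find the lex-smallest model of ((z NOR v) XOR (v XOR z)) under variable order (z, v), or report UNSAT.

z=0, v=0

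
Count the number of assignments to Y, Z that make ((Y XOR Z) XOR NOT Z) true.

Satisfying assignments: (0,0), (0,1)
Count: 2 out of 4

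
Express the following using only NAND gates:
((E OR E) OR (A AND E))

((((E NAND E) NAND (E NAND E)) NAND ((E NAND E) NAND (E NAND E))) NAND (((A NAND E) NAND (A NAND E)) NAND ((A NAND E) NAND (A NAND E))))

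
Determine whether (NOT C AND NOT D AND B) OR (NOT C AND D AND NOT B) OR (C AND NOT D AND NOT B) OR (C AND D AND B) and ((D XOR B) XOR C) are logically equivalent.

Yes, they are equivalent — the two output columns agree on all 8 assignments:
C | D | B | Expression 1 | Expression 2
---------------------------------------
0 | 0 | 0 | 0 | 0
0 | 0 | 1 | 1 | 1
0 | 1 | 0 | 1 | 1
0 | 1 | 1 | 0 | 0
1 | 0 | 0 | 1 | 1
1 | 0 | 1 | 0 | 0
1 | 1 | 0 | 0 | 0
1 | 1 | 1 | 1 | 1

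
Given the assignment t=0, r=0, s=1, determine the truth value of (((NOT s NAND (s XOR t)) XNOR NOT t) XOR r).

Substituting: (((NOT 1 NAND (1 XOR 0)) XNOR NOT 0) XOR 0)
= 1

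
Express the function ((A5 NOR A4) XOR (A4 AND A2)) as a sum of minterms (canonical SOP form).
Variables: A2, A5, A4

Σm(0, 4, 5, 7) = (NOT A2 AND NOT A5 AND NOT A4) OR (A2 AND NOT A5 AND NOT A4) OR (A2 AND NOT A5 AND A4) OR (A2 AND A5 AND A4)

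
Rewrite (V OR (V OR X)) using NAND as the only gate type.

((V NAND V) NAND (((V NAND V) NAND (X NAND X)) NAND ((V NAND V) NAND (X NAND X))))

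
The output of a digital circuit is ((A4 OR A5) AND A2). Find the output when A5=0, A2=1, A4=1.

Substituting: ((1 OR 0) AND 1)
= 1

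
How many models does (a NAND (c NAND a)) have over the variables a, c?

Satisfying assignments: (0,0), (0,1), (1,1)
Count: 3 out of 4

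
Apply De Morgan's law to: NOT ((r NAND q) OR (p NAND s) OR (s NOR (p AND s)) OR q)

NOT (r NAND q) AND NOT (p NAND s) AND NOT (s NOR (p AND s)) AND NOT q
De Morgan's: NOT(OR of terms) = AND of negations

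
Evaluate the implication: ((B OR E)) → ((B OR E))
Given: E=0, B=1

Antecedent ((B OR E)) = 1; consequent ((B OR E)) = 1.
1 → 1 = 1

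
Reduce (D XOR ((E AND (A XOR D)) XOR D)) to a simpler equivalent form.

By XOR self-cancellation ((E XOR v) XOR v = E):
= (E AND (A XOR D))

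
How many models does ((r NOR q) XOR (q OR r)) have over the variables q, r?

Satisfying assignments: (0,0), (0,1), (1,0), (1,1)
Count: 4 out of 4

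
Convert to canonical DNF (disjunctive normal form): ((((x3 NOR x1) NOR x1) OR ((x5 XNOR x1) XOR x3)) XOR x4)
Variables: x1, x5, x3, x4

(NOT x1 AND NOT x5 AND NOT x3 AND NOT x4) OR (NOT x1 AND NOT x5 AND x3 AND NOT x4) OR (NOT x1 AND x5 AND NOT x3 AND x4) OR (NOT x1 AND x5 AND x3 AND NOT x4) OR (x1 AND NOT x5 AND NOT x3 AND x4) OR (x1 AND NOT x5 AND x3 AND NOT x4) OR (x1 AND x5 AND NOT x3 AND NOT x4) OR (x1 AND x5 AND x3 AND x4)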